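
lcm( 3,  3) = 3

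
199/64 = 199/64= 3.11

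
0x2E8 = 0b1011101000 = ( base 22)1BI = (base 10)744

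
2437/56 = 2437/56 = 43.52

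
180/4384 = 45/1096 = 0.04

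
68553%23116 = 22321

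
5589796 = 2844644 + 2745152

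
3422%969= 515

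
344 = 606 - 262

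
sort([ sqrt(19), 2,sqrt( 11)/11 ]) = [sqrt(11) /11,2,sqrt( 19) ] 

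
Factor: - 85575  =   - 3^1*5^2*7^1*163^1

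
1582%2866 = 1582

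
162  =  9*18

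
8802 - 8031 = 771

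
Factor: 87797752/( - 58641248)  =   - 10974719/7330156 = -2^( - 2)*7^1 * 29^ ( - 2)*313^1*2179^( - 1 )*5009^1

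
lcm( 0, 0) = 0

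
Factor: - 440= - 2^3*5^1 * 11^1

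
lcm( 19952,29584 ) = 857936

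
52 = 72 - 20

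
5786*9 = 52074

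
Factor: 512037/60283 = 3^2 * 23^(-1)*2621^(-1) * 56893^1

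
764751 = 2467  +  762284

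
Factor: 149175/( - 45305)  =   - 3^3*5^1*41^(-1) = - 135/41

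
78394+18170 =96564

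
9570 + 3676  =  13246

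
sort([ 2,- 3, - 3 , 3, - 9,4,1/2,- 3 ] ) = [ - 9,  -  3, - 3, - 3,1/2,2, 3, 4] 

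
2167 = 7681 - 5514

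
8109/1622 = 8109/1622 = 5.00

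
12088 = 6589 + 5499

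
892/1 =892 = 892.00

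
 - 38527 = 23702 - 62229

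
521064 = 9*57896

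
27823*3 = 83469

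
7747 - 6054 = 1693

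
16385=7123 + 9262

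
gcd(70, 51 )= 1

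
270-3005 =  - 2735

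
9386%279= 179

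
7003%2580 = 1843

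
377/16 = 23 + 9/16 = 23.56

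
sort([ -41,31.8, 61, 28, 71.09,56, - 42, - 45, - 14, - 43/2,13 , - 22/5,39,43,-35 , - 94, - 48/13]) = [ - 94, - 45 , - 42, - 41, - 35, - 43/2, - 14, - 22/5, - 48/13,13,28, 31.8,39,43,56,61, 71.09] 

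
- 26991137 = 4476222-31467359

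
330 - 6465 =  - 6135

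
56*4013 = 224728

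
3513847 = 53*66299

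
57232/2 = 28616=28616.00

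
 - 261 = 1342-1603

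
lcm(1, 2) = 2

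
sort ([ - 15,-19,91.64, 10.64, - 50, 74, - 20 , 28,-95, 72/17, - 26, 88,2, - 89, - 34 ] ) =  [ - 95, - 89, - 50,  -  34, - 26, - 20, - 19, - 15, 2, 72/17, 10.64, 28, 74,88, 91.64] 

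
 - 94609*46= - 4352014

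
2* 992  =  1984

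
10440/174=60 = 60.00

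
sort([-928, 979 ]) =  [-928,979 ]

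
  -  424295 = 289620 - 713915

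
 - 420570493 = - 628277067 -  - 207706574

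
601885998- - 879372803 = 1481258801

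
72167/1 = 72167  =  72167.00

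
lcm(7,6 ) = 42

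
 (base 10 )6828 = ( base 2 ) 1101010101100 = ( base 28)8JO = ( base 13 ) 3153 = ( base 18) 1316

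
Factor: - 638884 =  - 2^2*159721^1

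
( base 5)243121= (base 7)35465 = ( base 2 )10001111001001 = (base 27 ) CF8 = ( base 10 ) 9161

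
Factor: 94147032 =2^3 * 3^1*7^2 * 223^1 * 359^1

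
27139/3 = 27139/3 = 9046.33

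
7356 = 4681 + 2675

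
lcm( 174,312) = 9048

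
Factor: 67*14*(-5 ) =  - 2^1*5^1*7^1*67^1 = - 4690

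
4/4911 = 4/4911 = 0.00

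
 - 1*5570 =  - 5570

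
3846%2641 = 1205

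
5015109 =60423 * 83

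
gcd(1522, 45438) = 2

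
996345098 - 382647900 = 613697198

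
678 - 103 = 575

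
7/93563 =7/93563 = 0.00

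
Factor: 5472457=5472457^1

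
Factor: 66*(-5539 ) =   -  365574 =-2^1*3^1*11^1*29^1 * 191^1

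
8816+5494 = 14310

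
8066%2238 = 1352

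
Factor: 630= 2^1*3^2*5^1*7^1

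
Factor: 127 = 127^1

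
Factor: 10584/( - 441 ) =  - 24 =- 2^3*3^1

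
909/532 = 1 + 377/532 = 1.71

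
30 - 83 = -53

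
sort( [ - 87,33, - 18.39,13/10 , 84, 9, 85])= [ - 87, - 18.39, 13/10, 9 , 33,84 , 85] 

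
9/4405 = 9/4405 = 0.00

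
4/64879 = 4/64879= 0.00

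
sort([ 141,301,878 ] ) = [ 141, 301, 878 ] 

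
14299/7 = 2042 +5/7 = 2042.71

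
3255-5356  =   - 2101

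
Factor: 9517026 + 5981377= 15498403 = 15498403^1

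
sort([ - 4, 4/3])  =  [ - 4, 4/3 ] 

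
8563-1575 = 6988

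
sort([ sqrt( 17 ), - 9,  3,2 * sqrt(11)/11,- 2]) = [ - 9 , - 2 , 2*sqrt( 11 ) /11, 3,sqrt(17)]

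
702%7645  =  702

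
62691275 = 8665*7235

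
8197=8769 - 572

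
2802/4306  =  1401/2153 =0.65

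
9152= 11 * 832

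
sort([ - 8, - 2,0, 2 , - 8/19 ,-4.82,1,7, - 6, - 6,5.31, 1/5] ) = [ - 8, - 6, - 6, - 4.82, - 2 , - 8/19,  0,1/5,1,2,5.31,7]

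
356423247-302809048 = 53614199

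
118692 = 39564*3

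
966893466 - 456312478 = 510580988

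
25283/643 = 25283/643 =39.32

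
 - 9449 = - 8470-979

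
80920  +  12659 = 93579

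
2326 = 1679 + 647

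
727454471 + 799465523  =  1526919994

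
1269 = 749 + 520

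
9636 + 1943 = 11579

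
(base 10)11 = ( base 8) 13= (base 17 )b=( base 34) B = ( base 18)B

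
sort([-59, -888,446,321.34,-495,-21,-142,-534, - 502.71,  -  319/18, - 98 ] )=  [-888, - 534,-502.71 , - 495,-142,-98, - 59, - 21, - 319/18 , 321.34, 446]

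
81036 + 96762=177798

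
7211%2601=2009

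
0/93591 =0 = 0.00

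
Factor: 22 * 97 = 2134 = 2^1*11^1 * 97^1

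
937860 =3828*245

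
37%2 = 1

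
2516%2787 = 2516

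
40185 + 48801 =88986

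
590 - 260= 330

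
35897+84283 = 120180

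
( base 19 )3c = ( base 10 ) 69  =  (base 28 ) 2D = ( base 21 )36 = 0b1000101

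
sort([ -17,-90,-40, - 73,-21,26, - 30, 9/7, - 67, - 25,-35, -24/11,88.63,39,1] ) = [-90,- 73, - 67, - 40, - 35, - 30, - 25 ,-21, - 17 , - 24/11,1,9/7,26, 39,88.63 ] 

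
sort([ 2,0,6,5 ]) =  [0,2,5,6 ] 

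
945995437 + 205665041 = 1151660478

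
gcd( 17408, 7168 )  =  1024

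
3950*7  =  27650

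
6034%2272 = 1490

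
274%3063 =274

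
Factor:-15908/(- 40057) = 388/977 = 2^2*97^1 * 977^( - 1)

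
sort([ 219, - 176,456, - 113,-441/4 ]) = [ - 176, - 113 , - 441/4,219, 456]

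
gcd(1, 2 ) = 1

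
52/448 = 13/112 = 0.12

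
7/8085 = 1/1155= 0.00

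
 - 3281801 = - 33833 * 97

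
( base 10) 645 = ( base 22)177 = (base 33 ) ji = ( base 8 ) 1205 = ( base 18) 1hf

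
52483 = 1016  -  -51467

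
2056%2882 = 2056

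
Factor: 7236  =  2^2*3^3*67^1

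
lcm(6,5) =30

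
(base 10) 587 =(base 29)K7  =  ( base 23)12c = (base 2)1001001011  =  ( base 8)1113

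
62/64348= 31/32174 = 0.00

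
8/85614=4/42807 = 0.00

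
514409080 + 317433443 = 831842523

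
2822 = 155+2667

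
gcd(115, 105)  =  5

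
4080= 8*510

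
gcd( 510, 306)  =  102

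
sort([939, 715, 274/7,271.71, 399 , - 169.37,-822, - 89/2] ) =[ - 822, - 169.37,  -  89/2 , 274/7,271.71,  399,715 , 939]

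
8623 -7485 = 1138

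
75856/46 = 37928/23 = 1649.04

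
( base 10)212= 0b11010100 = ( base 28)7G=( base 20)AC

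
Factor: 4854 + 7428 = 12282 = 2^1*3^1*23^1*89^1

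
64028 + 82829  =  146857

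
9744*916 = 8925504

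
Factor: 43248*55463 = 2398663824=2^4*3^1*17^1*37^1*53^1* 1499^1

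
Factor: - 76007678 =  - 2^1*38003839^1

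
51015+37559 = 88574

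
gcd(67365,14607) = 27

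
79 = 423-344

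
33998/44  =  16999/22 = 772.68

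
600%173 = 81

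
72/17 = 72/17  =  4.24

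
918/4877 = 918/4877 = 0.19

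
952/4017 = 952/4017 =0.24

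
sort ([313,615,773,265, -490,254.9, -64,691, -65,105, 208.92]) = [ - 490,  -  65, - 64,105, 208.92,  254.9, 265,313,615,691,773 ]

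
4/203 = 4/203 = 0.02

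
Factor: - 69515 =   -  5^1  *13903^1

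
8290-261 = 8029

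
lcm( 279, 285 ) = 26505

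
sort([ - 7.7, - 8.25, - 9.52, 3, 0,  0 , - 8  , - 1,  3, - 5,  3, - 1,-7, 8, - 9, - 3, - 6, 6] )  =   [ - 9.52, - 9 ,-8.25,-8, - 7.7 , - 7, - 6, - 5, - 3,-1, - 1, 0,0, 3 , 3,  3,6,  8]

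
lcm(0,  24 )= 0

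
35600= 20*1780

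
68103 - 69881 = -1778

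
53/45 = 53/45  =  1.18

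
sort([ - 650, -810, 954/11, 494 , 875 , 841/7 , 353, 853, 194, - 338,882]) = [-810, - 650, - 338, 954/11, 841/7,194, 353, 494, 853 , 875, 882]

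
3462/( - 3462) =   -  1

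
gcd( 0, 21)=21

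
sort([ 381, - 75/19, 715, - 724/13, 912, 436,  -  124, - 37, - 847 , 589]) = [- 847, - 124,-724/13, - 37, - 75/19 , 381, 436, 589,715, 912 ]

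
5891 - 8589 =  -2698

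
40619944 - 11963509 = 28656435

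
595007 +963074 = 1558081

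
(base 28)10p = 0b1100101001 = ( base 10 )809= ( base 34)NR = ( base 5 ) 11214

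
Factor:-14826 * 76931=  - 2^1*3^1 * 7^1  *19^1 * 353^1*4049^1 =- 1140579006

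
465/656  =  465/656= 0.71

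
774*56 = 43344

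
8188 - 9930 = -1742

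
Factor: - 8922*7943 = -2^1*3^1*13^2*  47^1*1487^1 = - 70867446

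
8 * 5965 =47720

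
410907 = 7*58701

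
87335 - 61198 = 26137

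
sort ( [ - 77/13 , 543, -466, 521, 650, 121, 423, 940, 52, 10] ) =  [ - 466 , - 77/13, 10,  52,121, 423, 521,543, 650,  940] 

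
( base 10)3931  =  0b111101011011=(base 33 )3K4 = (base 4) 331123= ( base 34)3dl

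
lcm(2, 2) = 2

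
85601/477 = 85601/477 = 179.46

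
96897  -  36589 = 60308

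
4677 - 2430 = 2247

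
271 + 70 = 341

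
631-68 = 563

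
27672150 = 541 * 51150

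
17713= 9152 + 8561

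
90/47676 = 15/7946 =0.00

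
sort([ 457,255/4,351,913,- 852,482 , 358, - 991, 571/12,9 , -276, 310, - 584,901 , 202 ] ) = [ - 991, - 852, - 584,- 276,9, 571/12, 255/4,  202,  310, 351, 358,457,482 , 901, 913 ]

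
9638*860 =8288680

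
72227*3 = 216681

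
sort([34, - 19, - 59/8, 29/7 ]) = [  -  19, - 59/8, 29/7, 34]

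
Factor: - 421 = - 421^1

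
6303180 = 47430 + 6255750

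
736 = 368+368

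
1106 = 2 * 553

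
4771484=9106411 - 4334927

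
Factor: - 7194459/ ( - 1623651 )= 43^2*1297^1 * 541217^( - 1 )  =  2398153/541217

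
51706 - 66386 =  - 14680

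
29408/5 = 5881+3/5 = 5881.60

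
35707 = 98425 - 62718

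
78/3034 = 39/1517 = 0.03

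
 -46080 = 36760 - 82840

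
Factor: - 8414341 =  - 13^2*49789^1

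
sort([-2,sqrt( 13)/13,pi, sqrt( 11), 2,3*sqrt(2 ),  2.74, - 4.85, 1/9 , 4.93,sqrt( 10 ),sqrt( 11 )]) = [ - 4.85, - 2, 1/9,sqrt( 13 ) /13, 2,2.74, pi , sqrt( 10), sqrt( 11), sqrt( 11 ),  3 * sqrt(2),4.93] 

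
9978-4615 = 5363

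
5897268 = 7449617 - 1552349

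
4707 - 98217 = -93510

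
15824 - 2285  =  13539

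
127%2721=127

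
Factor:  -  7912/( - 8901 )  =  8/9=2^3*3^(  -  2 )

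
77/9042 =7/822 = 0.01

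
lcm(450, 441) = 22050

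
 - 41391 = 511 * ( - 81 ) 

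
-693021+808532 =115511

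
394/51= 7  +  37/51 = 7.73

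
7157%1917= 1406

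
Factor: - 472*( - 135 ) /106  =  31860/53 =2^2*3^3 * 5^1* 53^ ( - 1 )*59^1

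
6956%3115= 726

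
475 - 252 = 223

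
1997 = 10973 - 8976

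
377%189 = 188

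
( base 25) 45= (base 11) 96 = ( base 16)69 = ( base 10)105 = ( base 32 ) 39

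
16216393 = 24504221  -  8287828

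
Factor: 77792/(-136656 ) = - 374/657 = - 2^1*3^(-2 )*11^1*17^1 *73^( - 1 )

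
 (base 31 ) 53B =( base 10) 4909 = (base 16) 132D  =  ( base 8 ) 11455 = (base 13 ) 2308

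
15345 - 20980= - 5635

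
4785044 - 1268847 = 3516197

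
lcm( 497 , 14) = 994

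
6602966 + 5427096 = 12030062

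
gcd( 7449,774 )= 3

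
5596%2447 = 702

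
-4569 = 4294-8863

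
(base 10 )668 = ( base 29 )n1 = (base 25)11I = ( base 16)29c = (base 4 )22130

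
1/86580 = 1/86580 = 0.00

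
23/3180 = 23/3180 = 0.01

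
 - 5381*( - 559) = 3007979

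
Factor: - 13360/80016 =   -  3^ ( - 1 )*5^1 * 167^1* 1667^( - 1 ) = - 835/5001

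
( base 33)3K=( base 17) 70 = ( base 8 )167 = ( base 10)119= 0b1110111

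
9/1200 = 3/400 = 0.01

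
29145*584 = 17020680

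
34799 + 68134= 102933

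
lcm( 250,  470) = 11750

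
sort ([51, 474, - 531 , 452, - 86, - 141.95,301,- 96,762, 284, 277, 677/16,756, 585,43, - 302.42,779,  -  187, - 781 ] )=[ - 781,  -  531,-302.42,-187, - 141.95,-96,-86,  677/16, 43, 51,  277 , 284, 301 , 452,474 , 585,756, 762, 779 ]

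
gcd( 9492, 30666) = 6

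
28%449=28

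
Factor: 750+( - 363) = 3^2*43^1 = 387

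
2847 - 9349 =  - 6502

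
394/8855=394/8855 = 0.04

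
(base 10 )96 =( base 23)44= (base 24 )40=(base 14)6C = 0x60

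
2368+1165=3533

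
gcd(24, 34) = 2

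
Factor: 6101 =6101^1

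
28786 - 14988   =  13798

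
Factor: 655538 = 2^1*13^1*19^1*1327^1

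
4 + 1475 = 1479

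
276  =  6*46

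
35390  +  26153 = 61543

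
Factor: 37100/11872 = 25/8=   2^(-3)  *5^2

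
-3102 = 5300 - 8402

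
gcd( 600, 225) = 75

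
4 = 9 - 5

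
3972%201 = 153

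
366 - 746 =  -380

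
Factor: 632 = 2^3*79^1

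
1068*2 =2136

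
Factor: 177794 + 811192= 988986 = 2^1*3^1*164831^1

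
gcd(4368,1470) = 42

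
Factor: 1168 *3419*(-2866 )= -2^5 * 13^1*73^1*263^1 * 1433^1 = - 11445061472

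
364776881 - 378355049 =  - 13578168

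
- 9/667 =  - 1+658/667 = - 0.01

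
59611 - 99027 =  - 39416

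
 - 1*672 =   -  672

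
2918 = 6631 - 3713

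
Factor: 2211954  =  2^1*3^1*487^1*757^1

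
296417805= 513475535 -217057730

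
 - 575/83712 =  - 1+83137/83712 = - 0.01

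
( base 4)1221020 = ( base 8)15110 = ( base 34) 5RU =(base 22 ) DJI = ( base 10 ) 6728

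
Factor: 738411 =3^1*101^1 * 2437^1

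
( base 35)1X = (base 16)44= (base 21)35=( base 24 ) 2k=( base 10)68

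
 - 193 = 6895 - 7088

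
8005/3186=2+1633/3186= 2.51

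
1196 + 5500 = 6696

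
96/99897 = 32/33299= 0.00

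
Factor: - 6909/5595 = - 5^( - 1 )*7^2*47^1*373^( - 1 ) = - 2303/1865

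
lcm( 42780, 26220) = 812820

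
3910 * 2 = 7820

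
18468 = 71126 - 52658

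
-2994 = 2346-5340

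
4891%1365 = 796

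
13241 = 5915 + 7326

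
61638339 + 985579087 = 1047217426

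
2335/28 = 2335/28 = 83.39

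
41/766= 41/766 = 0.05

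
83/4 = 20  +  3/4 = 20.75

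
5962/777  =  5962/777=   7.67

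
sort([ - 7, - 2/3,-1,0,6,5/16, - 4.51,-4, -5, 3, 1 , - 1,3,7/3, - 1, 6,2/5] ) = [-7, - 5, - 4.51, - 4, - 1, - 1, - 1, - 2/3, 0, 5/16, 2/5, 1,7/3,3, 3,6, 6 ]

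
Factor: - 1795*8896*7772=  - 124105783040 = -2^8 * 5^1*29^1*67^1*139^1*359^1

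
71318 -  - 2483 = 73801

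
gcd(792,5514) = 6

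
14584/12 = 1215 + 1/3 = 1215.33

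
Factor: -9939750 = - 2^1*3^1 *5^3*29^1*457^1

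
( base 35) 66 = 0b11011000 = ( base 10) 216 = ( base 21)a6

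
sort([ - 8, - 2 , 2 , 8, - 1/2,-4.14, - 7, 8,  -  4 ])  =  [ - 8, - 7 , - 4.14, - 4 , - 2, - 1/2 , 2, 8, 8]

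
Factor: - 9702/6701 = - 2^1*3^2 * 7^2 * 11^1*6701^( - 1)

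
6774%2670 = 1434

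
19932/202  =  9966/101 =98.67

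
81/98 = 81/98=0.83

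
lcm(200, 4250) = 17000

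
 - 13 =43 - 56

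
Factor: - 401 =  - 401^1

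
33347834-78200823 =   -  44852989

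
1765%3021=1765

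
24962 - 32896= - 7934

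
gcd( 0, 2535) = 2535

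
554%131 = 30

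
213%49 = 17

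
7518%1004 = 490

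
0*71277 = 0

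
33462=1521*22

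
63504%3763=3296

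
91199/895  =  91199/895= 101.90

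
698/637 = 1 + 61/637 = 1.10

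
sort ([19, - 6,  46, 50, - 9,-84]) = [ - 84, - 9,- 6 , 19, 46 , 50]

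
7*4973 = 34811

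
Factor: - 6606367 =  - 47^1*367^1*383^1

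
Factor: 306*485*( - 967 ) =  - 2^1*  3^2*5^1*17^1*97^1*967^1 = - 143512470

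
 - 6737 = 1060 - 7797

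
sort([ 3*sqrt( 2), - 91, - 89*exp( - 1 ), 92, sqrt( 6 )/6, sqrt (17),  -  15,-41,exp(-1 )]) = [  -  91,-41,  -  89*exp(-1),  -  15, exp(-1),sqrt( 6)/6, sqrt(17), 3*sqrt( 2 ), 92 ] 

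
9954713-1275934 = 8678779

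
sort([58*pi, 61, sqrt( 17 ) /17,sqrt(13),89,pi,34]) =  [sqrt( 17) /17,pi,sqrt(13), 34,61,89, 58*pi ]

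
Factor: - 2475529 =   -  7^2*19^1*2659^1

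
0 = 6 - 6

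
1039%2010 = 1039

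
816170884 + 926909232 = 1743080116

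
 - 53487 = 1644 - 55131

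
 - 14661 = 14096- 28757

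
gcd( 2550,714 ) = 102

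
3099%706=275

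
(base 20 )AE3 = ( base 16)10BB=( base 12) 258b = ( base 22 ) 8IF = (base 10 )4283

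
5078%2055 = 968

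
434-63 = 371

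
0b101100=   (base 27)1h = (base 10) 44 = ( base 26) 1i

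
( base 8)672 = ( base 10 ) 442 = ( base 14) 238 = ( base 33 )DD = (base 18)16a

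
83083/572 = 581/4 = 145.25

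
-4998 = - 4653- 345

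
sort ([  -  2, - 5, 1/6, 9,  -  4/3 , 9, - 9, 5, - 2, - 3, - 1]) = [-9, - 5, - 3,- 2, - 2 , - 4/3 ,  -  1 , 1/6,5, 9 , 9] 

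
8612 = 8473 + 139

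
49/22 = 2 + 5/22 = 2.23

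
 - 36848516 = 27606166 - 64454682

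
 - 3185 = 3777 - 6962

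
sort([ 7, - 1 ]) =[ - 1,7]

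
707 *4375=3093125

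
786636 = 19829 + 766807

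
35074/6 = 5845 + 2/3 = 5845.67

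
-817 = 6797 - 7614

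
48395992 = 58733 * 824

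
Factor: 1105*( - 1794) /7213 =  - 1982370/7213 = - 2^1*3^1*5^1*13^2* 17^1*23^1*7213^(- 1)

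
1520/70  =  21  +  5/7 = 21.71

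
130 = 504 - 374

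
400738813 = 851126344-450387531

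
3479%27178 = 3479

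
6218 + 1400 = 7618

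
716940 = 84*8535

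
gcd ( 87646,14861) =1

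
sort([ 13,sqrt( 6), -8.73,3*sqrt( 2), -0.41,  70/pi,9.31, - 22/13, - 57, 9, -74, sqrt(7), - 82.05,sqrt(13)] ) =[ - 82.05, - 74, -57, - 8.73,-22/13 , - 0.41,sqrt (6),sqrt( 7),sqrt(13 ),3*sqrt(2),9, 9.31,13, 70/pi]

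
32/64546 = 16/32273 = 0.00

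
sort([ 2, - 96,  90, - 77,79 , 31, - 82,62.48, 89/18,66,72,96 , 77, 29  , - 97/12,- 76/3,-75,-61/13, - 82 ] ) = [ - 96, - 82 , - 82, - 77 , - 75 , - 76/3,-97/12 ,-61/13 , 2 , 89/18, 29 , 31,62.48 , 66,72,77,79,90, 96 ]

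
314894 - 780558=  - 465664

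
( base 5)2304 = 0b101001001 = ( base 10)329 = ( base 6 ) 1305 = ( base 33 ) 9w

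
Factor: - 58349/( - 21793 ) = 31^( - 1)*83^1 = 83/31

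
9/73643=9/73643 = 0.00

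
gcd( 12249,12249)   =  12249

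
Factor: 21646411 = 137^1 * 158003^1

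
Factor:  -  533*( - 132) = 2^2*3^1*11^1*13^1*41^1 = 70356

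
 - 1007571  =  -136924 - 870647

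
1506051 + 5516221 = 7022272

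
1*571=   571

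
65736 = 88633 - 22897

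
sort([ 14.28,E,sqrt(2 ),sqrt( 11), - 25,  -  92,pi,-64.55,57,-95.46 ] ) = [-95.46, -92, -64.55, - 25,sqrt( 2),E,pi,sqrt( 11 ),14.28,  57] 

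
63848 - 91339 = -27491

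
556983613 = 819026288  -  262042675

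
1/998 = 1/998 = 0.00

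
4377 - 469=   3908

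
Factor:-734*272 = -199648 = -  2^5*17^1*367^1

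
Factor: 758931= 3^1 * 17^1*23^1 * 647^1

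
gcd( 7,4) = 1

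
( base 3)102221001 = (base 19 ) 151C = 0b10000111110111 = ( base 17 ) 1D18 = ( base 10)8695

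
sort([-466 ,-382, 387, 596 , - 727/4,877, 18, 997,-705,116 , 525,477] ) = [ - 705,-466, - 382,-727/4 , 18, 116,387,477,525 , 596,877, 997]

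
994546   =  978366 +16180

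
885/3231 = 295/1077 = 0.27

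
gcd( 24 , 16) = 8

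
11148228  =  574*19422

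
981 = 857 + 124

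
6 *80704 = 484224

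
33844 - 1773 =32071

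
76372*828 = 63236016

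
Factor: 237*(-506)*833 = -2^1*3^1*7^2 * 11^1 *17^1*23^1  *  79^1= - 99895026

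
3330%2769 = 561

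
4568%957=740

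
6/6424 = 3/3212= 0.00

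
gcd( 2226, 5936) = 742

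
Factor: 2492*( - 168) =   -  418656 = - 2^5*3^1*7^2*89^1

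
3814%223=23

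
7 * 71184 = 498288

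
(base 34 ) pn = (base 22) 1HF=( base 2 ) 1101101001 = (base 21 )1kc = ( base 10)873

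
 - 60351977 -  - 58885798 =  - 1466179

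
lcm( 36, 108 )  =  108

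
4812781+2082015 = 6894796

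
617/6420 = 617/6420 = 0.10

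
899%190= 139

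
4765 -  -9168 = 13933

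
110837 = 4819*23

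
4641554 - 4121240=520314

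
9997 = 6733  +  3264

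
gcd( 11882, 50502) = 2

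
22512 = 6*3752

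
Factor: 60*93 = 5580 = 2^2*3^2* 5^1*31^1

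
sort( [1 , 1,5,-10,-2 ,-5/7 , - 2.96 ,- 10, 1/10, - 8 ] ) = [ - 10,-10, - 8, - 2.96, - 2,-5/7, 1/10,1,  1,5]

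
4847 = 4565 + 282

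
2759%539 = 64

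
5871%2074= 1723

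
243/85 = 243/85   =  2.86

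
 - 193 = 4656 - 4849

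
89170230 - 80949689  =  8220541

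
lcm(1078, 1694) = 11858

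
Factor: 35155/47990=7031/9598 =2^ ( -1)*79^1*89^1*4799^(- 1)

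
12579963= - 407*( - 30909 )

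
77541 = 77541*1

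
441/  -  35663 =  - 1 + 35222/35663 =-  0.01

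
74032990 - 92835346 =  - 18802356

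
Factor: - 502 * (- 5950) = 2^2*5^2*7^1*17^1*251^1 = 2986900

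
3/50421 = 1/16807 =0.00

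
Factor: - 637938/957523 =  - 2^1 * 3^2*37^( - 1) * 61^1*83^1*3697^ ( - 1)= - 91134/136789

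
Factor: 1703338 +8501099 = 3^1 * 17^1*200087^1 =10204437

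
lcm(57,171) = 171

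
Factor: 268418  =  2^1 * 103^1*1303^1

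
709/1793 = 709/1793 = 0.40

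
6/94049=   6/94049 = 0.00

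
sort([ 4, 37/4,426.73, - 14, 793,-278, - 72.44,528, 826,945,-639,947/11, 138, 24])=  [- 639, - 278, - 72.44, - 14,4, 37/4,24, 947/11, 138,  426.73, 528, 793, 826, 945]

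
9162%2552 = 1506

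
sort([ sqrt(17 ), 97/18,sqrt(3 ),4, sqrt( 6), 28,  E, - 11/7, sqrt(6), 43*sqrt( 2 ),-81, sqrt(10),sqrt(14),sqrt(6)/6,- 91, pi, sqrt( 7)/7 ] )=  [  -  91, - 81, - 11/7,sqrt(7)/7,sqrt ( 6 )/6, sqrt(3), sqrt(6), sqrt( 6 ), E, pi,sqrt(10), sqrt(14 ), 4, sqrt (17 ), 97/18, 28, 43*sqrt(2 ) ]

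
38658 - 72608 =-33950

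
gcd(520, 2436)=4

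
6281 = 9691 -3410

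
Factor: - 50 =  -2^1 * 5^2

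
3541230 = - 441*(  -  8030) 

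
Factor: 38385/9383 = 45/11  =  3^2*5^1 * 11^(  -  1)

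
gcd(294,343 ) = 49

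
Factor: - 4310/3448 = -2^( - 2)*5^1= -5/4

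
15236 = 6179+9057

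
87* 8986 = 781782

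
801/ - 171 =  - 5 + 6/19 = - 4.68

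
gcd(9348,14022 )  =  4674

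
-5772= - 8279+2507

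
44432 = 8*5554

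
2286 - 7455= -5169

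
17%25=17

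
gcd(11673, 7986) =3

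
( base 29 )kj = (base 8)1127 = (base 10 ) 599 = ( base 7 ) 1514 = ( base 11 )4a5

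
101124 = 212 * 477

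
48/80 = 3/5 = 0.60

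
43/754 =43/754 = 0.06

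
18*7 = 126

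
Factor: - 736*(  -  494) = 2^6*13^1*19^1*23^1 = 363584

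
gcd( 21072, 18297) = 3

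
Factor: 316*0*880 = 0=0^1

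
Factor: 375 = 3^1*5^3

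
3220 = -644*( - 5)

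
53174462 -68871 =53105591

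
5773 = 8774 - 3001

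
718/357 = 2 + 4/357 = 2.01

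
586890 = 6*97815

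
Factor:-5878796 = -2^2*7^1*11^1*19087^1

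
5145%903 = 630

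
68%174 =68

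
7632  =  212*36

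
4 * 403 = 1612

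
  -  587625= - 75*7835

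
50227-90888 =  - 40661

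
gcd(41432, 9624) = 8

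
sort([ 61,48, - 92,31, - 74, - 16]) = [ - 92 , - 74, - 16, 31,48, 61]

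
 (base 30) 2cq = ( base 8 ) 4212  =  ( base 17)79a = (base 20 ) 596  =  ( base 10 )2186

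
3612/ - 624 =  - 6  +  11/52 = - 5.79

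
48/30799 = 48/30799 = 0.00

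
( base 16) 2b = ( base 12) 37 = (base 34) 19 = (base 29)1e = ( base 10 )43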